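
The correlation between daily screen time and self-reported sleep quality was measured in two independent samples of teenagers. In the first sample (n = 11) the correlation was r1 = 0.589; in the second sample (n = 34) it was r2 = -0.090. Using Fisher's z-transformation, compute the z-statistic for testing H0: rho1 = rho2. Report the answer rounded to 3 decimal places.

1.933

Fisher z-transforms: z1 = atanh(0.589) = 0.676133, z2 = atanh(-0.090) = -0.090244; difference d = 0.766377
Var(d) = 1/8 + 1/31 = 0.1250000 + 0.0322581 = 0.1572581
z = d/√Var(d) = 0.766377 / √0.1572581 = 0.766377 / 0.396558 = 1.933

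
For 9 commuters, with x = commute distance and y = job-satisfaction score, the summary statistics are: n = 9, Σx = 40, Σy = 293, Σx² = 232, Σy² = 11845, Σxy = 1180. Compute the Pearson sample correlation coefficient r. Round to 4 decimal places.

S_xy = nΣxy − ΣxΣy = 9·1180 − 40·293 = 10620 − 11720 = -1100
S_xx = nΣx² − (Σx)² = 9·232 − 40² = 2088 − 1600 = 488
S_yy = nΣy² − (Σy)² = 9·11845 − 293² = 106605 − 85849 = 20756
r = S_xy / √(S_xx·S_yy) = -1100 / √(488·20756) = -1100 / √10128928 = -1100 / 3182.5977 = -0.3456

-0.3456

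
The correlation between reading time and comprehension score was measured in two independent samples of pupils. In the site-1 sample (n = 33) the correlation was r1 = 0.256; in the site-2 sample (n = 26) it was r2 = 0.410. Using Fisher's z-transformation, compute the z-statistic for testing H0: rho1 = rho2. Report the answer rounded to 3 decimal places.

z1 = atanh(0.256) = 0.261823,  z2 = atanh(0.410) = 0.435611
SE = √(1/(n1−3) + 1/(n2−3)) = √(1/30 + 1/23) = √(0.0333333 + 0.0434783) = √0.0768116 = 0.277149
z = (z1 − z2)/SE = (0.261823 − 0.435611) / 0.277149 = -0.173788 / 0.277149 = -0.627

-0.627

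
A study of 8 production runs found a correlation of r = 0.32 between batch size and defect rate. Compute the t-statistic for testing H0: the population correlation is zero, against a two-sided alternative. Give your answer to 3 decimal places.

0.827

t = r·√(n−2) / √(1−r²) with r = 0.32, n = 8
  = 0.32·√6 / √(1 − 0.1024)
  = 0.32·2.449490 / 0.947418
  = 0.783837 / 0.947418 = 0.827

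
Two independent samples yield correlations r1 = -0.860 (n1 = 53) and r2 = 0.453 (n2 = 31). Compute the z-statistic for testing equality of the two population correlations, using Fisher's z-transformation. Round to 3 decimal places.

Fisher z-transforms: z1 = atanh(-0.860) = -1.293345, z2 = atanh(0.453) = 0.488468; difference d = -1.781813
Var(d) = 1/50 + 1/28 = 0.0200000 + 0.0357143 = 0.0557143
z = d/√Var(d) = -1.781813 / √0.0557143 = -1.781813 / 0.236039 = -7.549

-7.549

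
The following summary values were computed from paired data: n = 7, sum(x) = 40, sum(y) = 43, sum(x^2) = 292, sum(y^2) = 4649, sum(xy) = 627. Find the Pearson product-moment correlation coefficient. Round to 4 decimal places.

0.7230

Numerator: nΣxy − (Σx)(Σy) = 7·627 − (40)(43) = 2669
Denominator: √[(nΣx²−(Σx)²)(nΣy²−(Σy)²)]
  nΣx²−(Σx)² = 7·292 − 1600 = 444;  nΣy²−(Σy)² = 7·4649 − 1849 = 30694
  √(444·30694) = √13628136 = 3691.6305
r = 2669 / 3691.6305 = 0.7230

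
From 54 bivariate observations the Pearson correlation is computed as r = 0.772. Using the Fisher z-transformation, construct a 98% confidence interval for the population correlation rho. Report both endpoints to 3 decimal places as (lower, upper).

Fisher z: z_r = atanh(r) = ½·ln((1+0.772)/(1−0.772)) = 1.025259
SE(z) = 1/√(n−3) = 1/√51 = 0.140028
98% ⇒ z* = 2.326; margin = 2.326·0.140028 = 0.325705
CI on z-scale: (0.699554, 1.350964)
Back-transform: tanh(0.699554) = 0.604085, tanh(1.350964) = 0.874281

(0.604, 0.874)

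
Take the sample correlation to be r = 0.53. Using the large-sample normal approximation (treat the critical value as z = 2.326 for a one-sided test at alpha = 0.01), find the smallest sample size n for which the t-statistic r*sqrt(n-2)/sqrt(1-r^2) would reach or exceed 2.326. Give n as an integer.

Need r·√(n−2)/√(1−r²) ≥ 2.326
√(n−2) ≥ 2.326·√(1−0.2809) / 0.53 = 2.326·0.847998 / 0.53 = 3.7216
n−2 ≥ 13.8503  ⇒  n ≥ 15.8503
Smallest integer n = 16

16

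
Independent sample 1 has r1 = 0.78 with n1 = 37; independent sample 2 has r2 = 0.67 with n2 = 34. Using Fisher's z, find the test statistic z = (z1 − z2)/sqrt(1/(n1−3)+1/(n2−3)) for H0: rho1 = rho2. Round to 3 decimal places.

Fisher z-transforms: z1 = atanh(0.78) = 1.045371, z2 = atanh(0.67) = 0.810743; difference d = 0.234628
Var(d) = 1/34 + 1/31 = 0.0294118 + 0.0322581 = 0.0616699
z = d/√Var(d) = 0.234628 / √0.0616699 = 0.234628 / 0.248334 = 0.945

0.945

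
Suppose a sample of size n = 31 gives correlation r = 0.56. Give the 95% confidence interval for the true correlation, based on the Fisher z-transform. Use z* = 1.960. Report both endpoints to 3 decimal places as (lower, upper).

z_r = atanh(0.56) = 0.632833;  SE = 1/√(n−3) = 1/√28 = 0.188982
z-limits: 0.632833 ± 1.960·0.188982 = 0.632833 ± 0.370405 = [0.262428, 1.003238]
ρ-limits: (tanh 0.262428, tanh 1.003238) = (0.257, 0.763)

(0.257, 0.763)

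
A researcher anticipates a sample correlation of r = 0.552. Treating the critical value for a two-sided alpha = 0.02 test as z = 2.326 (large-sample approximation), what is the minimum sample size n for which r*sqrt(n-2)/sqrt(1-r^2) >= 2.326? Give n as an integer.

15

r√(n−2)/√(1−r²) ≥ 2.326  ⇔  n−2 ≥ (2.326)²·(1−r²)/r²
(1−r²)/r² = (1−0.304704)/0.304704 = 2.2819
n ≥ 2 + 5.410276·2.2819 = 2 + 12.3457 = 14.3457
⌈14.3457⌉ = 15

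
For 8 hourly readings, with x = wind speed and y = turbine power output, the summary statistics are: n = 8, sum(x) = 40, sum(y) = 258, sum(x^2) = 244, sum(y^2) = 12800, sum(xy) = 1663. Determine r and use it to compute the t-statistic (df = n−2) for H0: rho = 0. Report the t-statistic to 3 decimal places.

Numerator: nΣxy − (Σx)(Σy) = 8·1663 − (40)(258) = 2984
Denominator: √[(nΣx²−(Σx)²)(nΣy²−(Σy)²)]
  nΣx²−(Σx)² = 8·244 − 1600 = 352;  nΣy²−(Σy)² = 8·12800 − 66564 = 35836
  √(352·35836) = √12614272 = 3551.6576
r = 2984 / 3551.6576 = 0.8402
t = r·√(n−2)/√(1−r²) = 0.8402·√6 / √(1−0.705936) = 2.058061 / 0.542277 = 3.795

3.795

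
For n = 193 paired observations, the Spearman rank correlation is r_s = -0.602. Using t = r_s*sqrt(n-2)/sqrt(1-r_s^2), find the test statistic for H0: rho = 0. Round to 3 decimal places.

-10.419

t = r_s·√(n−2) / √(1−r_s²) with r_s = -0.602, n = 193
  = -0.602·√191 / √(1 − 0.362404)
  = -0.602·13.820275 / 0.798496
  = -8.319806 / 0.798496 = -10.419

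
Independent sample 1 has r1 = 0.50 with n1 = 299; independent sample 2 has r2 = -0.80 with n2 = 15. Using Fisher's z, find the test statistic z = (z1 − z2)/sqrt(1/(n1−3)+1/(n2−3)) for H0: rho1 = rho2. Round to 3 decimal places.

z1 = atanh(0.50) = 0.549306,  z2 = atanh(-0.80) = -1.098612
SE = √(1/(n1−3) + 1/(n2−3)) = √(1/296 + 1/12) = √(0.0033784 + 0.0833333) = √0.0867117 = 0.294469
z = (z1 − z2)/SE = (0.549306 − (-1.098612)) / 0.294469 = 1.647918 / 0.294469 = 5.596

5.596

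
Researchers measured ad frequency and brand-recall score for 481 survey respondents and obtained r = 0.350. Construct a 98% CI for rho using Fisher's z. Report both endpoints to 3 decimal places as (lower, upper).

Fisher z: z_r = atanh(r) = ½·ln((1+0.350)/(1−0.350)) = 0.365444
SE(z) = 1/√(n−3) = 1/√478 = 0.045739
98% ⇒ z* = 2.326; margin = 2.326·0.045739 = 0.106389
CI on z-scale: (0.259055, 0.471833)
Back-transform: tanh(0.259055) = 0.253411, tanh(0.471833) = 0.439679

(0.253, 0.440)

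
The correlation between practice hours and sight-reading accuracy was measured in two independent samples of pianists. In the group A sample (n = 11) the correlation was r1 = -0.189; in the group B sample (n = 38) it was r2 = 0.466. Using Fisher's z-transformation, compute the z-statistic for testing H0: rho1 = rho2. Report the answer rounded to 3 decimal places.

-1.777

z1 = atanh(-0.189) = -0.191300,  z2 = atanh(0.466) = 0.504949
SE = √(1/(n1−3) + 1/(n2−3)) = √(1/8 + 1/35) = √(0.1250000 + 0.0285714) = √0.1535714 = 0.391882
z = (z1 − z2)/SE = (-0.191300 − 0.504949) / 0.391882 = -0.696249 / 0.391882 = -1.777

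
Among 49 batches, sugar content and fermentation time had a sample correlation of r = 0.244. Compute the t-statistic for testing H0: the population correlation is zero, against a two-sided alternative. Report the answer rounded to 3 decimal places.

1 − r² = 1 − 0.059536 = 0.940464;  √(1−r²) = 0.969775
√(n−2) = √47 = 6.855655
t = r·√(n−2)/√(1−r²) = 0.244 · 6.855655 / 0.969775 = 1.725

1.725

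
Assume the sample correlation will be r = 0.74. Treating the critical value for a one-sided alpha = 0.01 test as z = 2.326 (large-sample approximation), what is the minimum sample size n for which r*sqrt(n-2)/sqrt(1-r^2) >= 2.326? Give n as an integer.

Need r·√(n−2)/√(1−r²) ≥ 2.326
√(n−2) ≥ 2.326·√(1−0.5476) / 0.74 = 2.326·0.672607 / 0.74 = 2.1142
n−2 ≥ 4.4698  ⇒  n ≥ 6.4698
Smallest integer n = 7

7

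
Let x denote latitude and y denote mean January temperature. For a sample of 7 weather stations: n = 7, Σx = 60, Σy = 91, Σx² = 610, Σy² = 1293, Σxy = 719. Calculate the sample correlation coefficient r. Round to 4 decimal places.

-0.5945

S_xy = nΣxy − ΣxΣy = 7·719 − 60·91 = 5033 − 5460 = -427
S_xx = nΣx² − (Σx)² = 7·610 − 60² = 4270 − 3600 = 670
S_yy = nΣy² − (Σy)² = 7·1293 − 91² = 9051 − 8281 = 770
r = S_xy / √(S_xx·S_yy) = -427 / √(670·770) = -427 / √515900 = -427 / 718.2618 = -0.5945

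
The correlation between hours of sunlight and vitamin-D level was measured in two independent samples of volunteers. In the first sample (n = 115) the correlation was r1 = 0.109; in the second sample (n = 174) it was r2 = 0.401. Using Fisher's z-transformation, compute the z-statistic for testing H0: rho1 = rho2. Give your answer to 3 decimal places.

-2.595

z1 = atanh(0.109) = 0.109435,  z2 = atanh(0.401) = 0.424840
SE = √(1/(n1−3) + 1/(n2−3)) = √(1/112 + 1/171) = √(0.0089286 + 0.0058480) = √0.0147766 = 0.121559
z = (z1 − z2)/SE = (0.109435 − 0.424840) / 0.121559 = -0.315405 / 0.121559 = -2.595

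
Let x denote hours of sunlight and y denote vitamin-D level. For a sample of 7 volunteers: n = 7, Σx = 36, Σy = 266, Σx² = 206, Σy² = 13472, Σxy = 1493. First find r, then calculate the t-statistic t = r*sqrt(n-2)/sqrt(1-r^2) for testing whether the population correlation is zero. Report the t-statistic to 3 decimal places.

Numerator: nΣxy − (Σx)(Σy) = 7·1493 − (36)(266) = 875
Denominator: √[(nΣx²−(Σx)²)(nΣy²−(Σy)²)]
  nΣx²−(Σx)² = 7·206 − 1296 = 146;  nΣy²−(Σy)² = 7·13472 − 70756 = 23548
  √(146·23548) = √3438008 = 1854.1866
r = 875 / 1854.1866 = 0.4719
t = r·√(n−2)/√(1−r²) = 0.4719·√5 / √(1−0.222690) = 1.055200 / 0.881652 = 1.197

1.197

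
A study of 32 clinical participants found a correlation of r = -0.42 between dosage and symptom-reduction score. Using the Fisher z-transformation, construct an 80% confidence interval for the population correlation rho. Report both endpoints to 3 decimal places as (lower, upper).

z_r = atanh(-0.42) = -0.447692;  SE = 1/√(n−3) = 1/√29 = 0.185695
z-limits: -0.447692 ± 1.282·0.185695 = -0.447692 ± 0.238061 = [-0.685753, -0.209631]
ρ-limits: (tanh -0.685753, tanh -0.209631) = (-0.595, -0.207)

(-0.595, -0.207)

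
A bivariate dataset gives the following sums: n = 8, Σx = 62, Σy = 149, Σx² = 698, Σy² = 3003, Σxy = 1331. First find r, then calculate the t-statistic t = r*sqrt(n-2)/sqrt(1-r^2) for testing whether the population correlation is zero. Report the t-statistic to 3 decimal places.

Numerator: nΣxy − (Σx)(Σy) = 8·1331 − (62)(149) = 1410
Denominator: √[(nΣx²−(Σx)²)(nΣy²−(Σy)²)]
  nΣx²−(Σx)² = 8·698 − 3844 = 1740;  nΣy²−(Σy)² = 8·3003 − 22201 = 1823
  √(1740·1823) = √3172020 = 1781.0166
r = 1410 / 1781.0166 = 0.7917
t = r·√(n−2)/√(1−r²) = 0.7917·√6 / √(1−0.626789) = 1.939261 / 0.610910 = 3.174

3.174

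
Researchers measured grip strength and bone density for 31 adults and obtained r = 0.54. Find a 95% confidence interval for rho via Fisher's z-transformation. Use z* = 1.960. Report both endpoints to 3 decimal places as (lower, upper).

(0.230, 0.751)

z_r = atanh(0.54) = 0.604156;  SE = 1/√(n−3) = 1/√28 = 0.188982
z-limits: 0.604156 ± 1.960·0.188982 = 0.604156 ± 0.370405 = [0.233751, 0.974561]
ρ-limits: (tanh 0.233751, tanh 0.974561) = (0.230, 0.751)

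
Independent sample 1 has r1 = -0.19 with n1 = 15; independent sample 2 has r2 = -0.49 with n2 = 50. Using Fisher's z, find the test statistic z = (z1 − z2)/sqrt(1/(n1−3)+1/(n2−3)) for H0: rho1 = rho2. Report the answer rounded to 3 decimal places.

Fisher z-transforms: z1 = atanh(-0.19) = -0.192337, z2 = atanh(-0.49) = -0.536060; difference d = 0.343723
Var(d) = 1/12 + 1/47 = 0.0833333 + 0.0212766 = 0.1046099
z = d/√Var(d) = 0.343723 / √0.1046099 = 0.343723 / 0.323435 = 1.063

1.063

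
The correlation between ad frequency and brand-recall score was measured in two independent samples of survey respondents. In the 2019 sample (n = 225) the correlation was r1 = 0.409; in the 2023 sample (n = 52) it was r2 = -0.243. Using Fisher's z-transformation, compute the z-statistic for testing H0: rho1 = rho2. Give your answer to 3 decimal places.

4.323

z1 = atanh(0.409) = 0.434410,  z2 = atanh(-0.243) = -0.247960
SE = √(1/(n1−3) + 1/(n2−3)) = √(1/222 + 1/49) = √(0.0045045 + 0.0204082) = √0.0249127 = 0.157838
z = (z1 − z2)/SE = (0.434410 − (-0.247960)) / 0.157838 = 0.682370 / 0.157838 = 4.323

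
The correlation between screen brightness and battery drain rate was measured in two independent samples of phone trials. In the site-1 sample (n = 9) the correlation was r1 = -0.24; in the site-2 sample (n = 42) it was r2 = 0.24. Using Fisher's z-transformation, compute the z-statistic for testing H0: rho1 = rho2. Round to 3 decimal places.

-1.116

Fisher z-transforms: z1 = atanh(-0.24) = -0.244774, z2 = atanh(0.24) = 0.244774; difference d = -0.489548
Var(d) = 1/6 + 1/39 = 0.1666667 + 0.0256410 = 0.1923077
z = d/√Var(d) = -0.489548 / √0.1923077 = -0.489548 / 0.438529 = -1.116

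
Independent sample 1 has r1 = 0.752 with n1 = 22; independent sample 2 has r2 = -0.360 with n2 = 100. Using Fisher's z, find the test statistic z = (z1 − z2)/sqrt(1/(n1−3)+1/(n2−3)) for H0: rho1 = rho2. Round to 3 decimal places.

5.399

Fisher z-transforms: z1 = atanh(0.752) = 0.977542, z2 = atanh(-0.360) = -0.376886; difference d = 1.354428
Var(d) = 1/19 + 1/97 = 0.0526316 + 0.0103093 = 0.0629409
z = d/√Var(d) = 1.354428 / √0.0629409 = 1.354428 / 0.250880 = 5.399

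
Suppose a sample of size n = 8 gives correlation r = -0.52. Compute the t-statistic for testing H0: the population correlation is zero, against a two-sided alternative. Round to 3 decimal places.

1 − r² = 1 − 0.2704 = 0.7296;  √(1−r²) = 0.854166
√(n−2) = √6 = 2.449490
t = r·√(n−2)/√(1−r²) = -0.52 · 2.449490 / 0.854166 = -1.491

-1.491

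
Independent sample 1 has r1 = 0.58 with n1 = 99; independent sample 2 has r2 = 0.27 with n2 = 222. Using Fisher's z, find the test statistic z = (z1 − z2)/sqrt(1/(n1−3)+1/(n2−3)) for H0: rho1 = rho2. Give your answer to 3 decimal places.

Fisher z-transforms: z1 = atanh(0.58) = 0.662463, z2 = atanh(0.27) = 0.276864; difference d = 0.385599
Var(d) = 1/96 + 1/219 = 0.0104167 + 0.0045662 = 0.0149829
z = d/√Var(d) = 0.385599 / √0.0149829 = 0.385599 / 0.122405 = 3.150

3.150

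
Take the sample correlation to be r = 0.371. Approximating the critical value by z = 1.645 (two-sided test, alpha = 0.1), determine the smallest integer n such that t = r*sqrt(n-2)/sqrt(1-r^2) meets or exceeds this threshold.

Need r·√(n−2)/√(1−r²) ≥ 1.645
√(n−2) ≥ 1.645·√(1−0.137641) / 0.371 = 1.645·0.928633 / 0.371 = 4.1175
n−2 ≥ 16.9538  ⇒  n ≥ 18.9538
Smallest integer n = 19

19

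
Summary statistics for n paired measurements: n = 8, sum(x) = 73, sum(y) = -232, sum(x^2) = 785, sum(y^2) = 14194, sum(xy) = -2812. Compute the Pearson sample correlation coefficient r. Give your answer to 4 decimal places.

-0.7377

Numerator: nΣxy − (Σx)(Σy) = 8·(-2812) − (73)(-232) = -5560
Denominator: √[(nΣx²−(Σx)²)(nΣy²−(Σy)²)]
  nΣx²−(Σx)² = 8·785 − 5329 = 951;  nΣy²−(Σy)² = 8·14194 − 53824 = 59728
  √(951·59728) = √56801328 = 7536.6656
r = -5560 / 7536.6656 = -0.7377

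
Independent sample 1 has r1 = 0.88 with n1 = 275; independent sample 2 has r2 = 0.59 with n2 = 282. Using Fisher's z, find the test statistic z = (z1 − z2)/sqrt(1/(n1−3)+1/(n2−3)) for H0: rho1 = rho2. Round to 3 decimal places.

8.193

z1 = atanh(0.88) = 1.375768,  z2 = atanh(0.59) = 0.677666
SE = √(1/(n1−3) + 1/(n2−3)) = √(1/272 + 1/279) = √(0.0036765 + 0.0035842) = √0.0072607 = 0.085210
z = (z1 − z2)/SE = (1.375768 − 0.677666) / 0.085210 = 0.698102 / 0.085210 = 8.193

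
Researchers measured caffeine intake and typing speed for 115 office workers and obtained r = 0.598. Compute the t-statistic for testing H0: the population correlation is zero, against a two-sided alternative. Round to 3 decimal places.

7.931

t = r·√(n−2) / √(1−r²) with r = 0.598, n = 115
  = 0.598·√113 / √(1 − 0.357604)
  = 0.598·10.630146 / 0.801496
  = 6.356827 / 0.801496 = 7.931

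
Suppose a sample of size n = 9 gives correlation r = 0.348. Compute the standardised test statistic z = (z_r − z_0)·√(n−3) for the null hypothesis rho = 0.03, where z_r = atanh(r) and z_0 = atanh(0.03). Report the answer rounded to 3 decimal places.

0.816

Fisher z: atanh(0.348) = 0.363166, atanh(0.03) = 0.030009
z = (z_r − z_0)·√(n−3) = (0.363166 − 0.030009)·√6 = 0.333157 · 2.449490 = 0.816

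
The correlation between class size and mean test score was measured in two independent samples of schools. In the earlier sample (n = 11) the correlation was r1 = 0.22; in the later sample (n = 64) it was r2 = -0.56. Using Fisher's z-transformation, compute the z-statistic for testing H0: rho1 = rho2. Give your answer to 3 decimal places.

2.278

z1 = atanh(0.22) = 0.223656,  z2 = atanh(-0.56) = -0.632833
SE = √(1/(n1−3) + 1/(n2−3)) = √(1/8 + 1/61) = √(0.1250000 + 0.0163934) = √0.1413934 = 0.376023
z = (z1 − z2)/SE = (0.223656 − (-0.632833)) / 0.376023 = 0.856489 / 0.376023 = 2.278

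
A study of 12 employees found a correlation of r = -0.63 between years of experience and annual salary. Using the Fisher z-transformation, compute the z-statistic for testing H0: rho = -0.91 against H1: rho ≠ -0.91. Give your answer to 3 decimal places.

z_r = atanh(-0.63) = -0.741416,  z_0 = atanh(-0.91) = -1.527524
SE = 1/√(n−3) = 1/√9 = 0.333333
z = (z_r − z_0)/SE = (-0.741416 − (-1.527524)) / 0.333333 = 0.786108 / 0.333333 = 2.358

2.358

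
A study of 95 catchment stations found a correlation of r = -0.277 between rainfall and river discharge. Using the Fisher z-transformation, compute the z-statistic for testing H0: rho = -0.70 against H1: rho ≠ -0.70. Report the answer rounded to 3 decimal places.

5.591

z_r = atanh(-0.277) = -0.284430,  z_0 = atanh(-0.70) = -0.867301
SE = 1/√(n−3) = 1/√92 = 0.104257
z = (z_r − z_0)/SE = (-0.284430 − (-0.867301)) / 0.104257 = 0.582871 / 0.104257 = 5.591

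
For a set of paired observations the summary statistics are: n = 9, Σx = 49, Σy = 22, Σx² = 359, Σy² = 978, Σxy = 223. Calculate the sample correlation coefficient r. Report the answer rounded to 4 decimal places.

S_xy = nΣxy − ΣxΣy = 9·223 − 49·22 = 2007 − 1078 = 929
S_xx = nΣx² − (Σx)² = 9·359 − 49² = 3231 − 2401 = 830
S_yy = nΣy² − (Σy)² = 9·978 − 22² = 8802 − 484 = 8318
r = S_xy / √(S_xx·S_yy) = 929 / √(830·8318) = 929 / √6903940 = 929 / 2627.5350 = 0.3536

0.3536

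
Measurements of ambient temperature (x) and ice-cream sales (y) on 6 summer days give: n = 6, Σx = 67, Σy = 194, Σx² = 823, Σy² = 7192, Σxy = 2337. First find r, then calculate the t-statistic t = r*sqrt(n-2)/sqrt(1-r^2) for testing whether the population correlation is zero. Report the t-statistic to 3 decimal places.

Numerator: nΣxy − (Σx)(Σy) = 6·2337 − (67)(194) = 1024
Denominator: √[(nΣx²−(Σx)²)(nΣy²−(Σy)²)]
  nΣx²−(Σx)² = 6·823 − 4489 = 449;  nΣy²−(Σy)² = 6·7192 − 37636 = 5516
  √(449·5516) = √2476684 = 1573.7484
r = 1024 / 1573.7484 = 0.6507
t = r·√(n−2)/√(1−r²) = 0.6507·√4 / √(1−0.423410) = 1.301400 / 0.759335 = 1.714

1.714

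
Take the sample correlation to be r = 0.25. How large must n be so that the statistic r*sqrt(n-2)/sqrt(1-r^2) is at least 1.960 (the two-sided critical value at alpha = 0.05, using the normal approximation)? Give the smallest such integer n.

60

r√(n−2)/√(1−r²) ≥ 1.960  ⇔  n−2 ≥ (1.960)²·(1−r²)/r²
(1−r²)/r² = (1−0.0625)/0.0625 = 15.0000
n ≥ 2 + 3.8416·15.0000 = 2 + 57.6240 = 59.6240
⌈59.6240⌉ = 60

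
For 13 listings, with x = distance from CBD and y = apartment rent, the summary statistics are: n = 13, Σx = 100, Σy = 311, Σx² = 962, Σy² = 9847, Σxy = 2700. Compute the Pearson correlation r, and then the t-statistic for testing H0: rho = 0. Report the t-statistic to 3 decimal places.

1.679

S_xy = nΣxy − ΣxΣy = 13·2700 − 100·311 = 35100 − 31100 = 4000
S_xx = nΣx² − (Σx)² = 13·962 − 100² = 12506 − 10000 = 2506
S_yy = nΣy² − (Σy)² = 13·9847 − 311² = 128011 − 96721 = 31290
r = S_xy / √(S_xx·S_yy) = 4000 / √(2506·31290) = 4000 / √78412740 = 4000 / 8855.0968 = 0.4517
t = r·√(n−2)/√(1−r²) = 0.4517·√11 / √(1−0.204033) = 1.498119 / 0.892170 = 1.679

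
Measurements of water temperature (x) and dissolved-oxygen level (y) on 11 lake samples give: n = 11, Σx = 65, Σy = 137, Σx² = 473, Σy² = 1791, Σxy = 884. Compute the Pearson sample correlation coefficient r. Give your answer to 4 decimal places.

0.8578

Numerator: nΣxy − (Σx)(Σy) = 11·884 − (65)(137) = 819
Denominator: √[(nΣx²−(Σx)²)(nΣy²−(Σy)²)]
  nΣx²−(Σx)² = 11·473 − 4225 = 978;  nΣy²−(Σy)² = 11·1791 − 18769 = 932
  √(978·932) = √911496 = 954.7230
r = 819 / 954.7230 = 0.8578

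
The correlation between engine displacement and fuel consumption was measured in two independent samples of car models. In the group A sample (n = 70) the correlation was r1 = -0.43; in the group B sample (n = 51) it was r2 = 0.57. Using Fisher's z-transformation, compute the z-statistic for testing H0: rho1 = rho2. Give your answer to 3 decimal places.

Fisher z-transforms: z1 = atanh(-0.43) = -0.459897, z2 = atanh(0.57) = 0.647523; difference d = -1.107420
Var(d) = 1/67 + 1/48 = 0.0149254 + 0.0208333 = 0.0357587
z = d/√Var(d) = -1.107420 / √0.0357587 = -1.107420 / 0.189100 = -5.856

-5.856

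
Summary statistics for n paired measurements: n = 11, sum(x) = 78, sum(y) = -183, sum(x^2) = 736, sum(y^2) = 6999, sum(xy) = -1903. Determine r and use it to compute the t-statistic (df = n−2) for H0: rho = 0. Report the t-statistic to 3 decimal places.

-3.040

Numerator: nΣxy − (Σx)(Σy) = 11·(-1903) − (78)(-183) = -6659
Denominator: √[(nΣx²−(Σx)²)(nΣy²−(Σy)²)]
  nΣx²−(Σx)² = 11·736 − 6084 = 2012;  nΣy²−(Σy)² = 11·6999 − 33489 = 43500
  √(2012·43500) = √87522000 = 9355.3193
r = -6659 / 9355.3193 = -0.7118
t = r·√(n−2)/√(1−r²) = -0.7118·√9 / √(1−0.506659) = -2.135400 / 0.702382 = -3.040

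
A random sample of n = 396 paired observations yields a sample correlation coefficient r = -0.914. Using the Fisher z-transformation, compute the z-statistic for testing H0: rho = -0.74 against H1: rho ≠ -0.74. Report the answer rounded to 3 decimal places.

Fisher z: atanh(-0.914) = -1.551302, atanh(-0.74) = -0.950479
z = (z_r − z_0)·√(n−3) = (-1.551302 − (-0.950479))·√393 = -0.600823 · 19.824228 = -11.911

-11.911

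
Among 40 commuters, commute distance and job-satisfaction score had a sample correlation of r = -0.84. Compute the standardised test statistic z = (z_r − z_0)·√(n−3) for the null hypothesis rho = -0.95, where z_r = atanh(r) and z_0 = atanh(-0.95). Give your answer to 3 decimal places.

Fisher z: atanh(-0.84) = -1.221174, atanh(-0.95) = -1.831781
z = (z_r − z_0)·√(n−3) = (-1.221174 − (-1.831781))·√37 = 0.610607 · 6.082763 = 3.714

3.714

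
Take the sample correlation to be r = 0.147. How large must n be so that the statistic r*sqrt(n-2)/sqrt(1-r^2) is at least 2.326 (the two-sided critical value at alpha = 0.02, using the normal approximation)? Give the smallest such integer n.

247

r√(n−2)/√(1−r²) ≥ 2.326  ⇔  n−2 ≥ (2.326)²·(1−r²)/r²
(1−r²)/r² = (1−0.021609)/0.021609 = 45.2770
n ≥ 2 + 5.410276·45.2770 = 2 + 244.9611 = 246.9611
⌈246.9611⌉ = 247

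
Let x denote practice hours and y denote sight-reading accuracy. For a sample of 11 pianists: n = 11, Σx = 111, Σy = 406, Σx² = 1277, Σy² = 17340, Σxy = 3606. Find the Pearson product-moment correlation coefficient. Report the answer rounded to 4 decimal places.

S_xy = nΣxy − ΣxΣy = 11·3606 − 111·406 = 39666 − 45066 = -5400
S_xx = nΣx² − (Σx)² = 11·1277 − 111² = 14047 − 12321 = 1726
S_yy = nΣy² − (Σy)² = 11·17340 − 406² = 190740 − 164836 = 25904
r = S_xy / √(S_xx·S_yy) = -5400 / √(1726·25904) = -5400 / √44710304 = -5400 / 6686.5764 = -0.8076

-0.8076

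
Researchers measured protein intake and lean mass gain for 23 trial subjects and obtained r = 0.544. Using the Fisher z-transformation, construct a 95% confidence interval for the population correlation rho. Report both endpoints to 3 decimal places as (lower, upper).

z_r = atanh(0.544) = 0.609819;  SE = 1/√(n−3) = 1/√20 = 0.223607
z-limits: 0.609819 ± 1.960·0.223607 = 0.609819 ± 0.438270 = [0.171549, 1.048089]
ρ-limits: (tanh 0.171549, tanh 1.048089) = (0.170, 0.781)

(0.170, 0.781)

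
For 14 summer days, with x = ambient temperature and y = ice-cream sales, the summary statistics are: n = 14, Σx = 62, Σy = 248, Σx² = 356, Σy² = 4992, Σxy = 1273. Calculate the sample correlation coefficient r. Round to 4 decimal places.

0.7912

S_xy = nΣxy − ΣxΣy = 14·1273 − 62·248 = 17822 − 15376 = 2446
S_xx = nΣx² − (Σx)² = 14·356 − 62² = 4984 − 3844 = 1140
S_yy = nΣy² − (Σy)² = 14·4992 − 248² = 69888 − 61504 = 8384
r = S_xy / √(S_xx·S_yy) = 2446 / √(1140·8384) = 2446 / √9557760 = 2446 / 3091.5627 = 0.7912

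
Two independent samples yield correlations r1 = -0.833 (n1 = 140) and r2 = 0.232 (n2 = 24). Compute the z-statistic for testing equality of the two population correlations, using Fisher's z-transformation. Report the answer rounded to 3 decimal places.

Fisher z-transforms: z1 = atanh(-0.833) = -1.197858, z2 = atanh(0.232) = 0.236302; difference d = -1.434160
Var(d) = 1/137 + 1/21 = 0.0072993 + 0.0476190 = 0.0549183
z = d/√Var(d) = -1.434160 / √0.0549183 = -1.434160 / 0.234347 = -6.120

-6.120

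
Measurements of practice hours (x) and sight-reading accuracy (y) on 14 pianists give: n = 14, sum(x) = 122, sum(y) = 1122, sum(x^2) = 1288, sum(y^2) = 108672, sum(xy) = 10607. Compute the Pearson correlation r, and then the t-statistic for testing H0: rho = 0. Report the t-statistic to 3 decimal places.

Numerator: nΣxy − (Σx)(Σy) = 14·10607 − (122)(1122) = 11614
Denominator: √[(nΣx²−(Σx)²)(nΣy²−(Σy)²)]
  nΣx²−(Σx)² = 14·1288 − 14884 = 3148;  nΣy²−(Σy)² = 14·108672 − 1258884 = 262524
  √(3148·262524) = √826425552 = 28747.6182
r = 11614 / 28747.6182 = 0.4040
t = r·√(n−2)/√(1−r²) = 0.4040·√12 / √(1−0.163216) = 1.399497 / 0.914759 = 1.530

1.530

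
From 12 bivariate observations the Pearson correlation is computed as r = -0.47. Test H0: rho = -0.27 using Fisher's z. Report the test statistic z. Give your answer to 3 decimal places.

z_r = atanh(-0.47) = -0.510070,  z_0 = atanh(-0.27) = -0.276864
SE = 1/√(n−3) = 1/√9 = 0.333333
z = (z_r − z_0)/SE = (-0.510070 − (-0.276864)) / 0.333333 = -0.233206 / 0.333333 = -0.700

-0.700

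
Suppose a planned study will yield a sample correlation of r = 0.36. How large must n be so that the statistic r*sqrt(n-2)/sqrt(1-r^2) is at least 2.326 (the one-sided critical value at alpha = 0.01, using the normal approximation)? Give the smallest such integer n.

39

Need r·√(n−2)/√(1−r²) ≥ 2.326
√(n−2) ≥ 2.326·√(1−0.1296) / 0.36 = 2.326·0.932952 / 0.36 = 6.0279
n−2 ≥ 36.3356  ⇒  n ≥ 38.3356
Smallest integer n = 39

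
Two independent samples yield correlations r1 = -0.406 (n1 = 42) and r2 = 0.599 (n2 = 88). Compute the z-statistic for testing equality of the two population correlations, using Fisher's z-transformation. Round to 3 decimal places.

Fisher z-transforms: z1 = atanh(-0.406) = -0.430812, z2 = atanh(0.599) = 0.691586; difference d = -1.122398
Var(d) = 1/39 + 1/85 = 0.0256410 + 0.0117647 = 0.0374057
z = d/√Var(d) = -1.122398 / √0.0374057 = -1.122398 / 0.193406 = -5.803

-5.803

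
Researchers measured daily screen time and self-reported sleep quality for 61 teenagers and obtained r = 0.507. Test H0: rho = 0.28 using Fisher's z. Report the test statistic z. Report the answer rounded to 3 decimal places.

z_r = atanh(0.507) = 0.558684,  z_0 = atanh(0.28) = 0.287682
SE = 1/√(n−3) = 1/√58 = 0.131306
z = (z_r − z_0)/SE = (0.558684 − 0.287682) / 0.131306 = 0.271002 / 0.131306 = 2.064

2.064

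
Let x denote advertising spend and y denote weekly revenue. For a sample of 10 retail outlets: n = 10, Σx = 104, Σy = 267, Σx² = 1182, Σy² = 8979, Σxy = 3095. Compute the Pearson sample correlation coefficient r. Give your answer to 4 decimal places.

S_xy = nΣxy − ΣxΣy = 10·3095 − 104·267 = 30950 − 27768 = 3182
S_xx = nΣx² − (Σx)² = 10·1182 − 104² = 11820 − 10816 = 1004
S_yy = nΣy² − (Σy)² = 10·8979 − 267² = 89790 − 71289 = 18501
r = S_xy / √(S_xx·S_yy) = 3182 / √(1004·18501) = 3182 / √18575004 = 3182 / 4309.8729 = 0.7383

0.7383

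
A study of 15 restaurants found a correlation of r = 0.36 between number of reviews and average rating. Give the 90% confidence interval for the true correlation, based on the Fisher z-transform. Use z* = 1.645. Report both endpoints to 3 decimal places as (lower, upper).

(-0.098, 0.692)

Fisher z: z_r = atanh(r) = ½·ln((1+0.36)/(1−0.36)) = 0.376886
SE(z) = 1/√(n−3) = 1/√12 = 0.288675
90% ⇒ z* = 1.645; margin = 1.645·0.288675 = 0.474870
CI on z-scale: (-0.097984, 0.851756)
Back-transform: tanh(-0.097984) = -0.097672, tanh(0.851756) = 0.691986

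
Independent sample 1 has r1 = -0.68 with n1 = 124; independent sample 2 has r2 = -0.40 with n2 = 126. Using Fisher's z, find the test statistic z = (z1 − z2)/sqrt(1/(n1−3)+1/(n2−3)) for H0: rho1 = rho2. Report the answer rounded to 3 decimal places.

Fisher z-transforms: z1 = atanh(-0.68) = -0.829114, z2 = atanh(-0.40) = -0.423649; difference d = -0.405465
Var(d) = 1/121 + 1/123 = 0.0082645 + 0.0081301 = 0.0163946
z = d/√Var(d) = -0.405465 / √0.0163946 = -0.405465 / 0.128041 = -3.167

-3.167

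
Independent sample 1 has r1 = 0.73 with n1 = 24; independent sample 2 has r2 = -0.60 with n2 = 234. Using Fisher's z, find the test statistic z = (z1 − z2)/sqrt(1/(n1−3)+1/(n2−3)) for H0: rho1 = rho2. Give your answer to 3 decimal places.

Fisher z-transforms: z1 = atanh(0.73) = 0.928727, z2 = atanh(-0.60) = -0.693147; difference d = 1.621874
Var(d) = 1/21 + 1/231 = 0.0476190 + 0.0043290 = 0.0519480
z = d/√Var(d) = 1.621874 / √0.0519480 = 1.621874 / 0.227921 = 7.116

7.116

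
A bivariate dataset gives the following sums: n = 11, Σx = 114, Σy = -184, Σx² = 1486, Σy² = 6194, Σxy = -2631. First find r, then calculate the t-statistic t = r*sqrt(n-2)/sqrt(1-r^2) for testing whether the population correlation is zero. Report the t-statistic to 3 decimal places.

-3.333

S_xy = nΣxy − ΣxΣy = 11·(-2631) − 114·(-184) = -28941 − (-20976) = -7965
S_xx = nΣx² − (Σx)² = 11·1486 − 114² = 16346 − 12996 = 3350
S_yy = nΣy² − (Σy)² = 11·6194 − (-184)² = 68134 − 33856 = 34278
r = S_xy / √(S_xx·S_yy) = -7965 / √(3350·34278) = -7965 / √114831300 = -7965 / 10715.9367 = -0.7433
t = r·√(n−2)/√(1−r²) = -0.7433·√9 / √(1−0.552495) = -2.229900 / 0.668958 = -3.333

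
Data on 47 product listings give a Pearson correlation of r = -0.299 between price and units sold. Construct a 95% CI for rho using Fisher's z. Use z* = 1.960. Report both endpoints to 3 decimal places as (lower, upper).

Fisher z: z_r = atanh(r) = ½·ln((1+(-0.299))/(1−(-0.299))) = -0.308421
SE(z) = 1/√(n−3) = 1/√44 = 0.150756
95% ⇒ z* = 1.960; margin = 1.960·0.150756 = 0.295482
CI on z-scale: (-0.603903, -0.012939)
Back-transform: tanh(-0.603903) = -0.539821, tanh(-0.012939) = -0.012938

(-0.540, -0.013)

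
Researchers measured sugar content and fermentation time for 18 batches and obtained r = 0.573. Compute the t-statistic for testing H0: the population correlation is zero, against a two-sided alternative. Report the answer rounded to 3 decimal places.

2.797

t = r·√(n−2) / √(1−r²) with r = 0.573, n = 18
  = 0.573·√16 / √(1 − 0.328329)
  = 0.573·4.000000 / 0.819555
  = 2.292000 / 0.819555 = 2.797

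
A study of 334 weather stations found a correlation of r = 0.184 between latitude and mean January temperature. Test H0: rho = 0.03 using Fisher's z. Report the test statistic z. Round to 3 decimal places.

2.840

z_r = atanh(0.184) = 0.186120,  z_0 = atanh(0.03) = 0.030009
SE = 1/√(n−3) = 1/√331 = 0.054965
z = (z_r − z_0)/SE = (0.186120 − 0.030009) / 0.054965 = 0.156111 / 0.054965 = 2.840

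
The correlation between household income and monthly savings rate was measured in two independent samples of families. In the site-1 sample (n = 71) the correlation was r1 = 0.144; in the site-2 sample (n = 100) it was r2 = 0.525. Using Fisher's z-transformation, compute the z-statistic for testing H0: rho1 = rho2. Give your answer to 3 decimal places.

Fisher z-transforms: z1 = atanh(0.144) = 0.145008, z2 = atanh(0.525) = 0.583217; difference d = -0.438209
Var(d) = 1/68 + 1/97 = 0.0147059 + 0.0103093 = 0.0250152
z = d/√Var(d) = -0.438209 / √0.0250152 = -0.438209 / 0.158162 = -2.771

-2.771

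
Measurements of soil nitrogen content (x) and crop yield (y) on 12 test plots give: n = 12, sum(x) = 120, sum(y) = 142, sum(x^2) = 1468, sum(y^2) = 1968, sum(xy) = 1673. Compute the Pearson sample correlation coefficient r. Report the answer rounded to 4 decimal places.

0.9112

S_xy = nΣxy − ΣxΣy = 12·1673 − 120·142 = 20076 − 17040 = 3036
S_xx = nΣx² − (Σx)² = 12·1468 − 120² = 17616 − 14400 = 3216
S_yy = nΣy² − (Σy)² = 12·1968 − 142² = 23616 − 20164 = 3452
r = S_xy / √(S_xx·S_yy) = 3036 / √(3216·3452) = 3036 / √11101632 = 3036 / 3331.9112 = 0.9112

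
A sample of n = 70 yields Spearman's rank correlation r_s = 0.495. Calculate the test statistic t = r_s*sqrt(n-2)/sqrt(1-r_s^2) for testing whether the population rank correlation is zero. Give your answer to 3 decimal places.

4.698

1 − r_s² = 1 − 0.245025 = 0.754975;  √(1−r_s²) = 0.868893
√(n−2) = √68 = 8.246211
t = r_s·√(n−2)/√(1−r_s²) = 0.495 · 8.246211 / 0.868893 = 4.698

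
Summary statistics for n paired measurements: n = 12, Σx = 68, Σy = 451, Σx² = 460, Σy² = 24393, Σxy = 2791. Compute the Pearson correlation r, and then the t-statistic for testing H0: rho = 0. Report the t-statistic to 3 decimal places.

Numerator: nΣxy − (Σx)(Σy) = 12·2791 − (68)(451) = 2824
Denominator: √[(nΣx²−(Σx)²)(nΣy²−(Σy)²)]
  nΣx²−(Σx)² = 12·460 − 4624 = 896;  nΣy²−(Σy)² = 12·24393 − 203401 = 89315
  √(896·89315) = √80026240 = 8945.7387
r = 2824 / 8945.7387 = 0.3157
t = r·√(n−2)/√(1−r²) = 0.3157·√10 / √(1−0.099666) = 0.998331 / 0.948859 = 1.052

1.052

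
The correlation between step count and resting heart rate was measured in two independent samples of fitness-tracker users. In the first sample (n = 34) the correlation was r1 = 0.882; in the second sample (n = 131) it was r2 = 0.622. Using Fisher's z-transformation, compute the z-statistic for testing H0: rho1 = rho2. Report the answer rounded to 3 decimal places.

3.279

Fisher z-transforms: z1 = atanh(0.882) = 1.384703, z2 = atanh(0.622) = 0.728261; difference d = 0.656442
Var(d) = 1/31 + 1/128 = 0.0322581 + 0.0078125 = 0.0400706
z = d/√Var(d) = 0.656442 / √0.0400706 = 0.656442 / 0.200176 = 3.279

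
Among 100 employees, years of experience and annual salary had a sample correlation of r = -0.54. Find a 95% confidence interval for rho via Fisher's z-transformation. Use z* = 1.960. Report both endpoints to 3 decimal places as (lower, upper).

(-0.666, -0.384)

z_r = atanh(-0.54) = -0.604156;  SE = 1/√(n−3) = 1/√97 = 0.101535
z-limits: -0.604156 ± 1.960·0.101535 = -0.604156 ± 0.199009 = [-0.803165, -0.405147]
ρ-limits: (tanh -0.803165, tanh -0.405147) = (-0.666, -0.384)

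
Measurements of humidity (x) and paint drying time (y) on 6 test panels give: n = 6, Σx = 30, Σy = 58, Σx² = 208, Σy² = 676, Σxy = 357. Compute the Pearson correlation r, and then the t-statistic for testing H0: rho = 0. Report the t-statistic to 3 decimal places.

Numerator: nΣxy − (Σx)(Σy) = 6·357 − (30)(58) = 402
Denominator: √[(nΣx²−(Σx)²)(nΣy²−(Σy)²)]
  nΣx²−(Σx)² = 6·208 − 900 = 348;  nΣy²−(Σy)² = 6·676 − 3364 = 692
  √(348·692) = √240816 = 490.7301
r = 402 / 490.7301 = 0.8192
t = r·√(n−2)/√(1−r²) = 0.8192·√4 / √(1−0.671089) = 1.638400 / 0.573508 = 2.857

2.857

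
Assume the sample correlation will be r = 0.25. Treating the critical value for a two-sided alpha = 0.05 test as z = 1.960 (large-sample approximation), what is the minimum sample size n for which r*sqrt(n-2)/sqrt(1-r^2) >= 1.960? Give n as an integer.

r√(n−2)/√(1−r²) ≥ 1.960  ⇔  n−2 ≥ (1.960)²·(1−r²)/r²
(1−r²)/r² = (1−0.0625)/0.0625 = 15.0000
n ≥ 2 + 3.8416·15.0000 = 2 + 57.6240 = 59.6240
⌈59.6240⌉ = 60

60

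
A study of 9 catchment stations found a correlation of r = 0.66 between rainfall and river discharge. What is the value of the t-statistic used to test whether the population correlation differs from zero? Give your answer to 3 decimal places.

1 − r² = 1 − 0.4356 = 0.5644;  √(1−r²) = 0.751266
√(n−2) = √7 = 2.645751
t = r·√(n−2)/√(1−r²) = 0.66 · 2.645751 / 0.751266 = 2.324

2.324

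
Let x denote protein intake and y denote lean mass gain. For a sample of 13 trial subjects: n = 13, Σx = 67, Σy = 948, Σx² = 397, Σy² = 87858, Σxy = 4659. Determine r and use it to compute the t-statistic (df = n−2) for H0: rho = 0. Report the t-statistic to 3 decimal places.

-0.786

Numerator: nΣxy − (Σx)(Σy) = 13·4659 − (67)(948) = -2949
Denominator: √[(nΣx²−(Σx)²)(nΣy²−(Σy)²)]
  nΣx²−(Σx)² = 13·397 − 4489 = 672;  nΣy²−(Σy)² = 13·87858 − 898704 = 243450
  √(672·243450) = √163598400 = 12790.5590
r = -2949 / 12790.5590 = -0.2306
t = r·√(n−2)/√(1−r²) = -0.2306·√11 / √(1−0.053176) = -0.764814 / 0.973049 = -0.786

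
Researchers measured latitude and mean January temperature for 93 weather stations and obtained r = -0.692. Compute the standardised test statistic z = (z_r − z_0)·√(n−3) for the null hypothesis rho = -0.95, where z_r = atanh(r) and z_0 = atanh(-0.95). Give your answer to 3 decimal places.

9.297

z_r = atanh(-0.692) = -0.851783,  z_0 = atanh(-0.95) = -1.831781
SE = 1/√(n−3) = 1/√90 = 0.105409
z = (z_r − z_0)/SE = (-0.851783 − (-1.831781)) / 0.105409 = 0.979998 / 0.105409 = 9.297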